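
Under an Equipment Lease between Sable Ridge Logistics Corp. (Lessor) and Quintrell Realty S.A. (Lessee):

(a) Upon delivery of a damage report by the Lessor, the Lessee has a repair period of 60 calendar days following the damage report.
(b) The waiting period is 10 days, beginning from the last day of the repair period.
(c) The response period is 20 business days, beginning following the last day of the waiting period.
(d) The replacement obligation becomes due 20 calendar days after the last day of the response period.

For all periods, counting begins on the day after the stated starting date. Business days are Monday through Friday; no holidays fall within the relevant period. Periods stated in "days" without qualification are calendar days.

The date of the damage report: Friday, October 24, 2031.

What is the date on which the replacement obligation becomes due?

Adding 60 calendar days to October 24, 2031 gives December 23, 2031, which is the last day of the repair period.
The last day of the waiting period: December 23, 2031 + 10 days = January 2, 2032.
The last day of the response period: counting 20 business days from Friday, January 2, 2032 (Jan 5, Jan 6, Jan 7, Jan 8, …, Jan 28, Jan 29, Jan 30, skipping weekends) reaches Friday, January 30, 2032.
Adding 20 calendar days to January 30, 2032 gives February 19, 2032, which is the date on which the replacement obligation becomes due.

February 19, 2032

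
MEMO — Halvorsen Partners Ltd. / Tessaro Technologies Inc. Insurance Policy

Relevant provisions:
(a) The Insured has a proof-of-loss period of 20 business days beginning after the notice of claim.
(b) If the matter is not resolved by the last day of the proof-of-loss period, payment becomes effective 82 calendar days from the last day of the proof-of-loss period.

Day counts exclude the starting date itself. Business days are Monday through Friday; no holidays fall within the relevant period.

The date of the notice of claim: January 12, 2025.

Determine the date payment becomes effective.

April 30, 2025

The last day of the proof-of-loss period: counting 20 business days from Sunday, January 12, 2025 (Jan 13, Jan 14, Jan 15, Jan 16, …, Feb 5, Feb 6, Feb 7, skipping weekends) reaches Friday, February 7, 2025.
The date payment becomes effective: 82 calendar days after February 7, 2025 is April 30, 2025.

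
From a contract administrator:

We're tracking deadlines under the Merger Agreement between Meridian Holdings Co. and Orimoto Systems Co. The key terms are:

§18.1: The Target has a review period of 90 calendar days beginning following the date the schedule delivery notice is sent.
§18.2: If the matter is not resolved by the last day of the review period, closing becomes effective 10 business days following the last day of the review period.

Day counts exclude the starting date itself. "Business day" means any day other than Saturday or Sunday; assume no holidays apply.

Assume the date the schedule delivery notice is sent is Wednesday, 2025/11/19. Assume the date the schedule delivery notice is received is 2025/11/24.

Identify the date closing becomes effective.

The last day of the review period: 90 calendar days after 2025/11/19 is 2026/02/17.
The date closing becomes effective: counting 10 business days from Tuesday, 2026/02/17 (Feb 18, Feb 19, Feb 20, Feb 23, Feb 24, Feb 25, Feb 26, Feb 27, Mar 2, Mar 3, skipping weekends) reaches Tuesday, 2026/03/03.

2026/03/03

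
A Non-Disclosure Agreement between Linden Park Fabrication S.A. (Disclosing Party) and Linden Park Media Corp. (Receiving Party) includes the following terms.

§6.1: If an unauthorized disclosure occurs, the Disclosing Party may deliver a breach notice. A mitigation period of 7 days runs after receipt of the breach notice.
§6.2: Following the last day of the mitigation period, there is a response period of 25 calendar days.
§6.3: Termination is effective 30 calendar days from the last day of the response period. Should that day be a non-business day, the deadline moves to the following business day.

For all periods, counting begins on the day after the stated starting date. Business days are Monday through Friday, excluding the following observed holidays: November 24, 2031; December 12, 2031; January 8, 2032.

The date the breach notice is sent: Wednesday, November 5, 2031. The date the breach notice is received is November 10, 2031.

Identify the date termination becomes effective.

January 12, 2032

The last day of the mitigation period: 7 calendar days after November 10, 2031 is November 17, 2031.
The last day of the response period: 25 calendar days after November 17, 2031 is December 12, 2031.
The date termination becomes effective: December 12, 2031 + 30 days = January 11, 2032. That falls on a Sunday, so it rolls to the next business day, Monday, January 12, 2032.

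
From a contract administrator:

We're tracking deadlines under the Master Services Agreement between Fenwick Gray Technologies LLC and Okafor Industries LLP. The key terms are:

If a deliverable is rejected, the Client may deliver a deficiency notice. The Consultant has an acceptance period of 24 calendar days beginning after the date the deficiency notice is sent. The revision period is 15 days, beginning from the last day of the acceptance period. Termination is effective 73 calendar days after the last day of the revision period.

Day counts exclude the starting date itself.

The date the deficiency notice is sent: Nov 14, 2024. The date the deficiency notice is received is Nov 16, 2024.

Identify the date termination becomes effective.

Adding 24 calendar days to Nov 14, 2024 gives Dec 8, 2024, which is the last day of the acceptance period.
Adding 15 calendar days to Dec 8, 2024 gives Dec 23, 2024, which is the last day of the revision period.
The date termination becomes effective: Dec 23, 2024 + 73 days = Mar 6, 2025.

Mar 6, 2025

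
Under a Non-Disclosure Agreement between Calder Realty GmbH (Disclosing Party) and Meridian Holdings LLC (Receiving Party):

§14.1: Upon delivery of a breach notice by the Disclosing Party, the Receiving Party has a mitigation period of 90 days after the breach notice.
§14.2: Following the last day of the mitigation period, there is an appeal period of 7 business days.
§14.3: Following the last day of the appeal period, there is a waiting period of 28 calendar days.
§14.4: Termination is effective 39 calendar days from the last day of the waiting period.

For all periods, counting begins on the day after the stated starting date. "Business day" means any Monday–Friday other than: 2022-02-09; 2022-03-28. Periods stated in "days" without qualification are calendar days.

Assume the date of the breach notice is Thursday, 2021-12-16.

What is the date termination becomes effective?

2022-05-31

Adding 90 calendar days to 2021-12-16 gives 2022-03-16, which is the last day of the mitigation period.
The last day of the appeal period: counting 7 business days from Wednesday, 2022-03-16 (Mar 17, Mar 18, Mar 21, Mar 22, Mar 23, Mar 24, Mar 25, skipping weekends) reaches Friday, 2022-03-25.
The last day of the waiting period: 2022-03-25 + 28 days = 2022-04-22.
Adding 39 calendar days to 2022-04-22 gives 2022-05-31, which is the date termination becomes effective.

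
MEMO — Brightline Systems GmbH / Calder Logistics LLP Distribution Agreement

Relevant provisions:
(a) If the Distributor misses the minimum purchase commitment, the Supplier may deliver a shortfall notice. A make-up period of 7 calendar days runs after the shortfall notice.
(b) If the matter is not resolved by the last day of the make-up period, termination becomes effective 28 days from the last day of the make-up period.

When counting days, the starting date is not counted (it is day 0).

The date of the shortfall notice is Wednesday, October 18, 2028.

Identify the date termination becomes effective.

The last day of the make-up period: 7 calendar days after October 18, 2028 is October 25, 2028.
Adding 28 calendar days to October 25, 2028 gives November 22, 2028, which is the date termination becomes effective.

November 22, 2028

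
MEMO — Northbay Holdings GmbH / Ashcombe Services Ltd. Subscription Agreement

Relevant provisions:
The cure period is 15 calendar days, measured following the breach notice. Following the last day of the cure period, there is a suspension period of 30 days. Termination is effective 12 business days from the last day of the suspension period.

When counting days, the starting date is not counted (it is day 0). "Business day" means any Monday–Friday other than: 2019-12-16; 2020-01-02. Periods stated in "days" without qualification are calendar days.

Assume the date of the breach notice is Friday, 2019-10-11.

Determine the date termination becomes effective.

2019-12-11

The last day of the cure period: 15 calendar days after 2019-10-11 is 2019-10-26.
The last day of the suspension period: 30 calendar days after 2019-10-26 is 2019-11-25.
The date termination becomes effective: 12 business days after Monday, 2019-11-25, skipping weekends — Nov 26, Nov 27, Nov 28, Nov 29, …, Dec 9, Dec 10, Dec 11 — lands on Wednesday, 2019-12-11.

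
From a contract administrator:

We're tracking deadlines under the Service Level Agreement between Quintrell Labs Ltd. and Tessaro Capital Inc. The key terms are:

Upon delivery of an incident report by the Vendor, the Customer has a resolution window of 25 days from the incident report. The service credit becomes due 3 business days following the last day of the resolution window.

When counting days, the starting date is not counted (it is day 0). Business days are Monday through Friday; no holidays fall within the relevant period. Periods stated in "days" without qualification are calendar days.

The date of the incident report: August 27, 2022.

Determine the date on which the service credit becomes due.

The last day of the resolution window: August 27, 2022 + 25 days = September 21, 2022.
The date on which the service credit becomes due: 3 business days after Wednesday, September 21, 2022, skipping weekends — Sep 22, Sep 23, Sep 26 — lands on Monday, September 26, 2022.

September 26, 2022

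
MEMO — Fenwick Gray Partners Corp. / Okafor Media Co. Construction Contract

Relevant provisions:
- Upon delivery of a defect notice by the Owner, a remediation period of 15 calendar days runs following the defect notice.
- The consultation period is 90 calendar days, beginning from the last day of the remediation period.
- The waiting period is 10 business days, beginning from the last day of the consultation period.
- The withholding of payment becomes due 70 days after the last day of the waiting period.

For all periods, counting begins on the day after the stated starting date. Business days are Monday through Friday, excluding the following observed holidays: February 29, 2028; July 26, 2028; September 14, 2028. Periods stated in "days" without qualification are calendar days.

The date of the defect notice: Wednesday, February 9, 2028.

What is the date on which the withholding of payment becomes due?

The last day of the remediation period: February 9, 2028 + 15 days = February 24, 2028.
The last day of the consultation period: February 24, 2028 + 90 days = May 24, 2028.
The last day of the waiting period: 10 business days after Wednesday, May 24, 2028, skipping weekends — May 25, May 26, May 29, May 30, May 31, Jun 1, Jun 2, Jun 5, Jun 6, Jun 7 — lands on Wednesday, June 7, 2028.
The date on which the withholding of payment becomes due: June 7, 2028 + 70 days = August 16, 2028.

August 16, 2028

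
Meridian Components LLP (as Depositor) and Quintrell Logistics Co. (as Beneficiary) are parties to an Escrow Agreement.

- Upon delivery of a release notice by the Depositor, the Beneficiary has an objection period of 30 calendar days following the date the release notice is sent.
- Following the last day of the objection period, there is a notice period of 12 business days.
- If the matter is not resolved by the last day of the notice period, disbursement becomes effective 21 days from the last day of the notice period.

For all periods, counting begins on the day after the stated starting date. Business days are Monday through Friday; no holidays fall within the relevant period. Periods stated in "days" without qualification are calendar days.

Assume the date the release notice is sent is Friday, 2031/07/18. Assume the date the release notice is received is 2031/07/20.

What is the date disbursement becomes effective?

2031/09/23

The last day of the objection period: 30 calendar days after 2031/07/18 is 2031/08/17.
The last day of the notice period: 12 business days after Sunday, 2031/08/17, skipping weekends — Aug 18, Aug 19, Aug 20, Aug 21, …, Aug 29, Sep 1, Sep 2 — lands on Tuesday, 2031/09/02.
Adding 21 calendar days to 2031/09/02 gives 2031/09/23, which is the date disbursement becomes effective.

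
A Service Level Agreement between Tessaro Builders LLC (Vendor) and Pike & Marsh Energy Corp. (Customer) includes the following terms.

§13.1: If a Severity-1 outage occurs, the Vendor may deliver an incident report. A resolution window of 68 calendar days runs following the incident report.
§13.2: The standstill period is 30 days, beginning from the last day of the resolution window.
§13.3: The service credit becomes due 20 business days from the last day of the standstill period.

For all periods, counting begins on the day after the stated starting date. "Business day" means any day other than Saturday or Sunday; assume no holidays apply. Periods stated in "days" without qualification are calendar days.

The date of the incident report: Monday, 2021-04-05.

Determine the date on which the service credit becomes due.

Adding 68 calendar days to 2021-04-05 gives 2021-06-12, which is the last day of the resolution window.
The last day of the standstill period: 30 calendar days after 2021-06-12 is 2021-07-12.
From Monday, 2021-07-12, 20 business days (Jul 13, Jul 14, Jul 15, Jul 16, …, Aug 5, Aug 6, Aug 9, skipping weekends) brings us to Monday, 2021-08-09, which is the date on which the service credit becomes due.

2021-08-09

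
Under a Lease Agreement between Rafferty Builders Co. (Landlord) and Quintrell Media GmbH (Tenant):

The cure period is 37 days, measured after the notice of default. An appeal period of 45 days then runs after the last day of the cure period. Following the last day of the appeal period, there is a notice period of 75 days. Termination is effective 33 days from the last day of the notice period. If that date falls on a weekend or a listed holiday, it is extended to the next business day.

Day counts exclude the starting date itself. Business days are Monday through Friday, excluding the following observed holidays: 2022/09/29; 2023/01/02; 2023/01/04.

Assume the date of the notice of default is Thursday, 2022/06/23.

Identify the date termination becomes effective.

2022/12/30

Adding 37 calendar days to 2022/06/23 gives 2022/07/30, which is the last day of the cure period.
Adding 45 calendar days to 2022/07/30 gives 2022/09/13, which is the last day of the appeal period.
The last day of the notice period: 2022/09/13 + 75 days = 2022/11/27.
The date termination becomes effective: 2022/11/27 + 33 days = 2022/12/30. 2022/12/30 is a Friday and is not a listed holiday, so no roll-forward applies.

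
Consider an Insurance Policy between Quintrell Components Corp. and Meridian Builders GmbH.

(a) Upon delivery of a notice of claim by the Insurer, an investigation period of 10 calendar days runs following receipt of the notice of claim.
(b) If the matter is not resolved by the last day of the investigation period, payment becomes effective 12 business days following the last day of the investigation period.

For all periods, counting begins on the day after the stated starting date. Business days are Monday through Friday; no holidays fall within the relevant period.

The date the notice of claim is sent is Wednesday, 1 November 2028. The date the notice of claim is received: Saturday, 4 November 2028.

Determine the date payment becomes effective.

The last day of the investigation period: 10 calendar days after 4 November 2028 is 14 November 2028.
The date payment becomes effective: counting 12 business days from Tuesday, 14 November 2028 (Nov 15, Nov 16, Nov 17, Nov 20, …, Nov 28, Nov 29, Nov 30, skipping weekends) reaches Thursday, 30 November 2028.

30 November 2028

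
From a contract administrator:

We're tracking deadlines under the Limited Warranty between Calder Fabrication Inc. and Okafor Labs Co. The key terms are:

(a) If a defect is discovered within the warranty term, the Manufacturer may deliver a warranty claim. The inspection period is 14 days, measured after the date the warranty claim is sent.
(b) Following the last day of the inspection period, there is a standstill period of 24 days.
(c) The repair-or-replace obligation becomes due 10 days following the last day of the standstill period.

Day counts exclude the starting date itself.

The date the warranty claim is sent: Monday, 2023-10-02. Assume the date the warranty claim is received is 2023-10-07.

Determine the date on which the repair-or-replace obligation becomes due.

Adding 14 calendar days to 2023-10-02 gives 2023-10-16, which is the last day of the inspection period.
Adding 24 calendar days to 2023-10-16 gives 2023-11-09, which is the last day of the standstill period.
Adding 10 calendar days to 2023-11-09 gives 2023-11-19, which is the date on which the repair-or-replace obligation becomes due.

2023-11-19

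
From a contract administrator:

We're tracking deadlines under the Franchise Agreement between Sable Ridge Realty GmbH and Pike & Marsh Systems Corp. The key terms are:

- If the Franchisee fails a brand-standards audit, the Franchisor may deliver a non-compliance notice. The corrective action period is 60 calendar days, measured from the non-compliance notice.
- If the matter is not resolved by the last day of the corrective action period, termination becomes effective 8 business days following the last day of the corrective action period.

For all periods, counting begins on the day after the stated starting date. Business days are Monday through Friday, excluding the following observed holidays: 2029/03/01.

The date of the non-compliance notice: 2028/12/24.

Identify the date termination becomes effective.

2029/03/07

Adding 60 calendar days to 2028/12/24 gives 2029/02/22, which is the last day of the corrective action period.
From Thursday, 2029/02/22, 8 business days (Feb 23, Feb 26, Feb 27, Feb 28, Mar 2, Mar 5, Mar 6, Mar 7, skipping weekends and the listed holiday on Mar 1) brings us to Wednesday, 2029/03/07, which is the date termination becomes effective.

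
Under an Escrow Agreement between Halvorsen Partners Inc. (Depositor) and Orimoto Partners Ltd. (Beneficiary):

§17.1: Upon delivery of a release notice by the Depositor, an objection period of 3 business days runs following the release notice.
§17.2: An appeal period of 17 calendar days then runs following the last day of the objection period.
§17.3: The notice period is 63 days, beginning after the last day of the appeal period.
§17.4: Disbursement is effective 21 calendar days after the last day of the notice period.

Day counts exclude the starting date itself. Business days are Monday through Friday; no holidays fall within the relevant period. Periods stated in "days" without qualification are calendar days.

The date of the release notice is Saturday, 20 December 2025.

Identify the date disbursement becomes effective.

4 April 2026

The last day of the objection period: 3 business days after Saturday, 20 December 2025, skipping weekends — Dec 22, Dec 23, Dec 24 — lands on Wednesday, 24 December 2025.
The last day of the appeal period: 17 calendar days after 24 December 2025 is 10 January 2026.
Adding 63 calendar days to 10 January 2026 gives 14 March 2026, which is the last day of the notice period.
The date disbursement becomes effective: 14 March 2026 + 21 days = 4 April 2026.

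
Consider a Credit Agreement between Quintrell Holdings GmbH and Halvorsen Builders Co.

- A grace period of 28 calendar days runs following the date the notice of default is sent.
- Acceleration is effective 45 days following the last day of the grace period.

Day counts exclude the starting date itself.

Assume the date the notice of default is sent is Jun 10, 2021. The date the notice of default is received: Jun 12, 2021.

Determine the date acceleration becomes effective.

Adding 28 calendar days to Jun 10, 2021 gives Jul 8, 2021, which is the last day of the grace period.
The date acceleration becomes effective: 45 calendar days after Jul 8, 2021 is Aug 22, 2021.

Aug 22, 2021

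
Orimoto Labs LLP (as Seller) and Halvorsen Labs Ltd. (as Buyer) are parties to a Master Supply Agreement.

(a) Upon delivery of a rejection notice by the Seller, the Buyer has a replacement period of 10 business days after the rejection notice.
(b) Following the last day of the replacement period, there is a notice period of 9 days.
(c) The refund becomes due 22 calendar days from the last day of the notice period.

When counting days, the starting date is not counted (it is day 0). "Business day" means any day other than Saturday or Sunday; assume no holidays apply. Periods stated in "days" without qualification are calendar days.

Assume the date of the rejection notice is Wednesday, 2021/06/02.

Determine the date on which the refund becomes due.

2021/07/17

The last day of the replacement period: 10 business days after Wednesday, 2021/06/02, skipping weekends — Jun 3, Jun 4, Jun 7, Jun 8, Jun 9, Jun 10, Jun 11, Jun 14, Jun 15, Jun 16 — lands on Wednesday, 2021/06/16.
Adding 9 calendar days to 2021/06/16 gives 2021/06/25, which is the last day of the notice period.
The date on which the refund becomes due: 2021/06/25 + 22 days = 2021/07/17.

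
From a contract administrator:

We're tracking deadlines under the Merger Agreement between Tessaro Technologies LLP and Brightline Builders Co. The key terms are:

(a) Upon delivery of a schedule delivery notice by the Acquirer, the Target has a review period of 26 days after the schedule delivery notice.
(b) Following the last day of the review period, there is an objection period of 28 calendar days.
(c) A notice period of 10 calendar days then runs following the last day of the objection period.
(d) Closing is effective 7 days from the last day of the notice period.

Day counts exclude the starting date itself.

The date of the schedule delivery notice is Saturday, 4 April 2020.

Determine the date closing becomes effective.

The last day of the review period: 4 April 2020 + 26 days = 30 April 2020.
Adding 28 calendar days to 30 April 2020 gives 28 May 2020, which is the last day of the objection period.
Adding 10 calendar days to 28 May 2020 gives 7 June 2020, which is the last day of the notice period.
Adding 7 calendar days to 7 June 2020 gives 14 June 2020, which is the date closing becomes effective.

14 June 2020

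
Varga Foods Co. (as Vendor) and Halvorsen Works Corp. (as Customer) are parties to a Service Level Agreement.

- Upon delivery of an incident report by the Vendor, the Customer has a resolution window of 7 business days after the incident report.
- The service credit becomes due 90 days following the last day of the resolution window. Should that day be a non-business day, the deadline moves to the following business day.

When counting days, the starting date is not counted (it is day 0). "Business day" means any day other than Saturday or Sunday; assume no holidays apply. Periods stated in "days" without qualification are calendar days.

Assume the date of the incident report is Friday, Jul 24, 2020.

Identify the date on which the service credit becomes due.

Nov 2, 2020

The last day of the resolution window: counting 7 business days from Friday, Jul 24, 2020 (Jul 27, Jul 28, Jul 29, Jul 30, Jul 31, Aug 3, Aug 4, skipping weekends) reaches Tuesday, Aug 4, 2020.
The date on which the service credit becomes due: 90 calendar days after Aug 4, 2020 is Nov 2, 2020. Nov 2, 2020 is a Monday, so no roll-forward applies.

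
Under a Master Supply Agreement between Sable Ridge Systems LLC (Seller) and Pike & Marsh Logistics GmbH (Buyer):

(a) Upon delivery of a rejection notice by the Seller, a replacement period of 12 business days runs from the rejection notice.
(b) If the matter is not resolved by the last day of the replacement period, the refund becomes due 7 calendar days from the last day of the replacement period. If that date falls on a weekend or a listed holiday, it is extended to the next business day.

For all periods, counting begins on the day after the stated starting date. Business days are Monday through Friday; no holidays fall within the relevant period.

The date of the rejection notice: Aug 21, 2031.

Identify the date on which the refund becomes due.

From Thursday, Aug 21, 2031, 12 business days (Aug 22, Aug 25, Aug 26, Aug 27, …, Sep 4, Sep 5, Sep 8, skipping weekends) brings us to Monday, Sep 8, 2031, which is the last day of the replacement period.
The date on which the refund becomes due: Sep 8, 2031 + 7 days = Sep 15, 2031. Sep 15, 2031 is a Monday, so no roll-forward applies.

Sep 15, 2031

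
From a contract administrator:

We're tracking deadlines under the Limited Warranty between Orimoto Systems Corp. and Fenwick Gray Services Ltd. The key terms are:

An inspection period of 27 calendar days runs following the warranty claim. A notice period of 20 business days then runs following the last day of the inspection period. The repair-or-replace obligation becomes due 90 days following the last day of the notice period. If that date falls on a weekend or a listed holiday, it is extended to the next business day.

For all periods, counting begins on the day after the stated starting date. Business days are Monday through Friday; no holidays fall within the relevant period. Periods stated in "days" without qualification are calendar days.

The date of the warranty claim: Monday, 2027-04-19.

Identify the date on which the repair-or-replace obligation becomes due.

2027-09-09

The last day of the inspection period: 27 calendar days after 2027-04-19 is 2027-05-16.
From Sunday, 2027-05-16, 20 business days (May 17, May 18, May 19, May 20, …, Jun 9, Jun 10, Jun 11, skipping weekends) brings us to Friday, 2027-06-11, which is the last day of the notice period.
The date on which the repair-or-replace obligation becomes due: 2027-06-11 + 90 days = 2027-09-09. 2027-09-09 is a Thursday, so no roll-forward applies.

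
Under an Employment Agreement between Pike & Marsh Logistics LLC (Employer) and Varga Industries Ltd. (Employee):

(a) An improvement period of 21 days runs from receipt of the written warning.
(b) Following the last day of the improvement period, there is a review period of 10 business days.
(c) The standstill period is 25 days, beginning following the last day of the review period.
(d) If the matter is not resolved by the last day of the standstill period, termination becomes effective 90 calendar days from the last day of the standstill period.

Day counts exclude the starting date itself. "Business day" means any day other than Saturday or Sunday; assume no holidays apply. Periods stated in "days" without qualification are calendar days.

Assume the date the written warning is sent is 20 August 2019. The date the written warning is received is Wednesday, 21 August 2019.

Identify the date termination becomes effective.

The last day of the improvement period: 21 August 2019 + 21 days = 11 September 2019.
The last day of the review period: counting 10 business days from Wednesday, 11 September 2019 (Sep 12, Sep 13, Sep 16, Sep 17, Sep 18, Sep 19, Sep 20, Sep 23, Sep 24, Sep 25, skipping weekends) reaches Wednesday, 25 September 2019.
The last day of the standstill period: 25 September 2019 + 25 days = 20 October 2019.
Adding 90 calendar days to 20 October 2019 gives 18 January 2020, which is the date termination becomes effective.

18 January 2020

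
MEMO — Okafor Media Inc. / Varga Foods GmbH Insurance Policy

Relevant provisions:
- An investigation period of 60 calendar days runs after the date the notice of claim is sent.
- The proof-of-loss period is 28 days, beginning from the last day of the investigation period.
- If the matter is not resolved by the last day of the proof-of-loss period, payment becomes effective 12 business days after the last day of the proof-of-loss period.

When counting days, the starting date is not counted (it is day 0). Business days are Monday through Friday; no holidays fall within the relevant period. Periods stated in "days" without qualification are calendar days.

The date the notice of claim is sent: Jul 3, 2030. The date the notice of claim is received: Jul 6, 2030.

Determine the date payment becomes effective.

The last day of the investigation period: 60 calendar days after Jul 3, 2030 is Sep 1, 2030.
The last day of the proof-of-loss period: 28 calendar days after Sep 1, 2030 is Sep 29, 2030.
From Sunday, Sep 29, 2030, 12 business days (Sep 30, Oct 1, Oct 2, Oct 3, …, Oct 11, Oct 14, Oct 15, skipping weekends) brings us to Tuesday, Oct 15, 2030, which is the date payment becomes effective.

Oct 15, 2030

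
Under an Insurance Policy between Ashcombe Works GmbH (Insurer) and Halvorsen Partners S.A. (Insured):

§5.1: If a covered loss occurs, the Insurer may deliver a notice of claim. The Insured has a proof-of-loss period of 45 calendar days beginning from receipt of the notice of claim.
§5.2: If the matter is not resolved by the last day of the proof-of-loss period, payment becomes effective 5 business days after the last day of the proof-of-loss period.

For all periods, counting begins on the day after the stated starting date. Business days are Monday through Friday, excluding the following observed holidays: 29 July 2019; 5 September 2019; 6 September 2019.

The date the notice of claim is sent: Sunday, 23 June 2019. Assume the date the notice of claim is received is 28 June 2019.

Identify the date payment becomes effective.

19 August 2019

The last day of the proof-of-loss period: 45 calendar days after 28 June 2019 is 12 August 2019.
The date payment becomes effective: counting 5 business days from Monday, 12 August 2019 (Aug 13, Aug 14, Aug 15, Aug 16, Aug 19, skipping weekends) reaches Monday, 19 August 2019.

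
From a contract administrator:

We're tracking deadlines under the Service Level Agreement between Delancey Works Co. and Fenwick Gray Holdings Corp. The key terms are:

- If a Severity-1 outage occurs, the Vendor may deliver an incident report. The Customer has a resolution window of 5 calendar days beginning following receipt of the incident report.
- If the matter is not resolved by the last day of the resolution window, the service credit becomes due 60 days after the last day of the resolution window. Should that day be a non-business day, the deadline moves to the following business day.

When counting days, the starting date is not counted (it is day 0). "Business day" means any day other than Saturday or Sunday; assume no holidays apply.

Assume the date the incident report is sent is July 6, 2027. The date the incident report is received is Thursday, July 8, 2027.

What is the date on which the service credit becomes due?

September 13, 2027

The last day of the resolution window: 5 calendar days after July 8, 2027 is July 13, 2027.
The date on which the service credit becomes due: 60 calendar days after July 13, 2027 is September 11, 2027. That falls on a Saturday, so it rolls to the next business day, Monday, September 13, 2027.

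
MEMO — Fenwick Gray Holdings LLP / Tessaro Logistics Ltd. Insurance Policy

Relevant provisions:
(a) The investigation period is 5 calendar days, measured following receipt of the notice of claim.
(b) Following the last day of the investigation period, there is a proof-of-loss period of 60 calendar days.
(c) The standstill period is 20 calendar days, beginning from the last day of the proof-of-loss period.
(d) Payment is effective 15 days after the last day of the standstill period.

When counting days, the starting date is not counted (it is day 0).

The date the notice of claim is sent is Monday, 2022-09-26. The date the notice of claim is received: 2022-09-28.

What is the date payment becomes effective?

2023-01-06

The last day of the investigation period: 5 calendar days after 2022-09-28 is 2022-10-03.
Adding 60 calendar days to 2022-10-03 gives 2022-12-02, which is the last day of the proof-of-loss period.
The last day of the standstill period: 2022-12-02 + 20 days = 2022-12-22.
The date payment becomes effective: 2022-12-22 + 15 days = 2023-01-06.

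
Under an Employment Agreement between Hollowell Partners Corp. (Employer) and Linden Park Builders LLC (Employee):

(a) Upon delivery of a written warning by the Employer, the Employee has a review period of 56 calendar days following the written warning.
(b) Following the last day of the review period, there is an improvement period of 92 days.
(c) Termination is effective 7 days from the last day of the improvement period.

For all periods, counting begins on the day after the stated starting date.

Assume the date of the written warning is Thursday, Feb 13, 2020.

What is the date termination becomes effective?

The last day of the review period: Feb 13, 2020 + 56 days = Apr 9, 2020.
Adding 92 calendar days to Apr 9, 2020 gives Jul 10, 2020, which is the last day of the improvement period.
Adding 7 calendar days to Jul 10, 2020 gives Jul 17, 2020, which is the date termination becomes effective.

Jul 17, 2020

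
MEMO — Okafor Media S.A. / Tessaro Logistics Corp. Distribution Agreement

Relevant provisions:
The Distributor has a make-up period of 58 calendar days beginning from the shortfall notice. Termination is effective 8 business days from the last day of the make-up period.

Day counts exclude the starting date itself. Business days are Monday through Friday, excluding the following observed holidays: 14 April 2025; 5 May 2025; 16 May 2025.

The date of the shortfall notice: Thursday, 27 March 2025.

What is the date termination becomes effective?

The last day of the make-up period: 27 March 2025 + 58 days = 24 May 2025.
From Saturday, 24 May 2025, 8 business days (May 26, May 27, May 28, May 29, May 30, Jun 2, Jun 3, Jun 4, skipping weekends) brings us to Wednesday, 4 June 2025, which is the date termination becomes effective.

4 June 2025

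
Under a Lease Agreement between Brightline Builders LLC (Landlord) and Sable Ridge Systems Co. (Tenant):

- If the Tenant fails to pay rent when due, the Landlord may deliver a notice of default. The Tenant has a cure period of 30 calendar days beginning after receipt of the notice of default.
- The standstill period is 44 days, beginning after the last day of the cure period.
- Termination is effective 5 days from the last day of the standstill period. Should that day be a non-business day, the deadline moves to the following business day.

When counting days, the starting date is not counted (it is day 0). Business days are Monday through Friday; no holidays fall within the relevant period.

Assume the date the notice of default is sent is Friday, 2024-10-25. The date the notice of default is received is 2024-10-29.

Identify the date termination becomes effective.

2025-01-16

Adding 30 calendar days to 2024-10-29 gives 2024-11-28, which is the last day of the cure period.
The last day of the standstill period: 44 calendar days after 2024-11-28 is 2025-01-11.
Adding 5 calendar days to 2025-01-11 gives 2025-01-16, which is the date termination becomes effective. 2025-01-16 is a Thursday, so no roll-forward applies.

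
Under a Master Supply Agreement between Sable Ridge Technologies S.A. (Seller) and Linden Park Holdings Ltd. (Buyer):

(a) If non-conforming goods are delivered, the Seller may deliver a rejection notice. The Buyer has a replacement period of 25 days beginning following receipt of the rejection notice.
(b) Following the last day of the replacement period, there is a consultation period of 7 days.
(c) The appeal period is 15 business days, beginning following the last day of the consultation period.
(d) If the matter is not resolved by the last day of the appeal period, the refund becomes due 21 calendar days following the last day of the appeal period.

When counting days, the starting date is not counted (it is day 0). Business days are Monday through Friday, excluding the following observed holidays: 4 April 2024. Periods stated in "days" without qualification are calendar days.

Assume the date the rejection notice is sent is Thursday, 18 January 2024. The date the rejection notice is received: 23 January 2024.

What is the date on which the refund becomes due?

The last day of the replacement period: 23 January 2024 + 25 days = 17 February 2024.
Adding 7 calendar days to 17 February 2024 gives 24 February 2024, which is the last day of the consultation period.
The last day of the appeal period: counting 15 business days from Saturday, 24 February 2024 (Feb 26, Feb 27, Feb 28, Feb 29, …, Mar 13, Mar 14, Mar 15, skipping weekends) reaches Friday, 15 March 2024.
The date on which the refund becomes due: 15 March 2024 + 21 days = 5 April 2024.

5 April 2024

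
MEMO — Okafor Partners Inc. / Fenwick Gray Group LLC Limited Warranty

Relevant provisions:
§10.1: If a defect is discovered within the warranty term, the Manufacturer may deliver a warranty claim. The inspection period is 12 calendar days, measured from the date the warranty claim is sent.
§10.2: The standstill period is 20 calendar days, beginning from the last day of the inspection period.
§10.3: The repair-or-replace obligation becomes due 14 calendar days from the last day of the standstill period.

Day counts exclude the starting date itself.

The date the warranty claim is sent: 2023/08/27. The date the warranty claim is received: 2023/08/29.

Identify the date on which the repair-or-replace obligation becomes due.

The last day of the inspection period: 12 calendar days after 2023/08/27 is 2023/09/08.
The last day of the standstill period: 2023/09/08 + 20 days = 2023/09/28.
The date on which the repair-or-replace obligation becomes due: 2023/09/28 + 14 days = 2023/10/12.

2023/10/12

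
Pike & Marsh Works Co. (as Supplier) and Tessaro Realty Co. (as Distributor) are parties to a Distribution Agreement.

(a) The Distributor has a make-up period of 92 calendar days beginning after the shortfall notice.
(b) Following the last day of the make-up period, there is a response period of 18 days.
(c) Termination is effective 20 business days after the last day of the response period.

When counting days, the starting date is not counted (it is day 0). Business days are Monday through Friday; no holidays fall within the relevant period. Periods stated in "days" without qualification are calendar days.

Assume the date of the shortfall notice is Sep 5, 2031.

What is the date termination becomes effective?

Jan 21, 2032

The last day of the make-up period: Sep 5, 2031 + 92 days = Dec 6, 2031.
The last day of the response period: 18 calendar days after Dec 6, 2031 is Dec 24, 2031.
From Wednesday, Dec 24, 2031, 20 business days (Dec 25, Dec 26, Dec 29, Dec 30, …, Jan 19, Jan 20, Jan 21, skipping weekends) brings us to Wednesday, Jan 21, 2032, which is the date termination becomes effective.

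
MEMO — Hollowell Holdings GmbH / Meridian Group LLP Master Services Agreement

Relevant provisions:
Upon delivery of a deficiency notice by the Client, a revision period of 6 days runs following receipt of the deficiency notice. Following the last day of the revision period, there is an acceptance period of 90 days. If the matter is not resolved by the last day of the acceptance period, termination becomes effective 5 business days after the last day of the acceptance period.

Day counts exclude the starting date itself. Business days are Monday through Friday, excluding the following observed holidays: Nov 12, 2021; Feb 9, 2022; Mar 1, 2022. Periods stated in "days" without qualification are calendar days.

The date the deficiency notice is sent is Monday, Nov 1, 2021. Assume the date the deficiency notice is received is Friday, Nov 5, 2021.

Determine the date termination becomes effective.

The last day of the revision period: Nov 5, 2021 + 6 days = Nov 11, 2021.
Adding 90 calendar days to Nov 11, 2021 gives Feb 9, 2022, which is the last day of the acceptance period.
The date termination becomes effective: 5 business days after Wednesday, Feb 9, 2022, skipping weekends — Feb 10, Feb 11, Feb 14, Feb 15, Feb 16 — lands on Wednesday, Feb 16, 2022.

Feb 16, 2022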